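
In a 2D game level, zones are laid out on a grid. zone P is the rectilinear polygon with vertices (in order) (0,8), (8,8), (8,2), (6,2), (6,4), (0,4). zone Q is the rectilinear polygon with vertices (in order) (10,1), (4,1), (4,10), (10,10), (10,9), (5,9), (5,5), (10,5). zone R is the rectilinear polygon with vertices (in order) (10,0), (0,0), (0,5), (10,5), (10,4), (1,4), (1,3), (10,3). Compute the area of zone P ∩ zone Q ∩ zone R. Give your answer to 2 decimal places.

6.00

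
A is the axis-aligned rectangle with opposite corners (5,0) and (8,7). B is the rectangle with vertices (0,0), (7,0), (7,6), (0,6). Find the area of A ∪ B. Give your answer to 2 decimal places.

51.00

By inclusion–exclusion:
Individual areas: |A| = 21, |B| = 42.
|A∩B|: x∈[5,7], y∈[0,6] → 2·6 = 12.
|A ∪ B| = 63 − 12 = 51.00.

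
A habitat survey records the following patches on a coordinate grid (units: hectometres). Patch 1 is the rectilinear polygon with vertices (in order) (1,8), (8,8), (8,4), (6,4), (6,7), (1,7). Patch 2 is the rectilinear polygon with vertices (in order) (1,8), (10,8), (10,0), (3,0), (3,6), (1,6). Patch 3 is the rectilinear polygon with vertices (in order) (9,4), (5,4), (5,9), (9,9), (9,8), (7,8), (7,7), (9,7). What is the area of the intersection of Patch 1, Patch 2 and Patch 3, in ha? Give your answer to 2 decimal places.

8.00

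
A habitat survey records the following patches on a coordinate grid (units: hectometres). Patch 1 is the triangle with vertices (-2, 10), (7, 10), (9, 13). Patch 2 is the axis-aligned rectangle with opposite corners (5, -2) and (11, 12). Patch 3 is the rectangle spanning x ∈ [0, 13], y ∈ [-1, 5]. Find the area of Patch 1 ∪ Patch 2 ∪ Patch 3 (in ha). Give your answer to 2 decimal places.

134.18

By inclusion–exclusion:
Individual areas: |Patch 1| = 13.5, |Patch 2| = 84, |Patch 3| = 78.
|Patch 1∩Patch 2| = 5.3182.
|Patch 1∩Patch 3| = 0.
|Patch 2∩Patch 3|: x∈[5,11], y∈[-1,5] → 6·6 = 36.
|Patch 1∩Patch 2∩Patch 3| = 0.
|Patch 1 ∪ Patch 2 ∪ Patch 3| = 175.5 − 41.3182 + 0 = 134.18.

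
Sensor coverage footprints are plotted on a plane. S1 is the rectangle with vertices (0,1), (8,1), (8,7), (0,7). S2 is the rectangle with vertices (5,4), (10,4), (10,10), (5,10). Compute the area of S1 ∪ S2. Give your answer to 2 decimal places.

By inclusion–exclusion:
Individual areas: |S1| = 48, |S2| = 30.
|S1∩S2|: x∈[5,8], y∈[4,7] → 3·3 = 9.
|S1 ∪ S2| = 78 − 9 = 69.00.

69.00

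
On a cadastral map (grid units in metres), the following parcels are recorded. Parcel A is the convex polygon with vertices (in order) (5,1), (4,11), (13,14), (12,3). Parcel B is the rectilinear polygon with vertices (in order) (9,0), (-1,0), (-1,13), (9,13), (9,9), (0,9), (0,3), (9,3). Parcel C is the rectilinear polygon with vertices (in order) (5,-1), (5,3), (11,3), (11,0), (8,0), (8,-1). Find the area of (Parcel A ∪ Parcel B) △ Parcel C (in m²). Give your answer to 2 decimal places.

134.83

|Parcel A ∪ Parcel B| = 140.119.
|(Parcel A ∪ Parcel B) ∩ Parcel C| = 13.1429.
|(Parcel A ∪ Parcel B) △ Parcel C| = 140.119 + 21 − 26.2857 = 134.83.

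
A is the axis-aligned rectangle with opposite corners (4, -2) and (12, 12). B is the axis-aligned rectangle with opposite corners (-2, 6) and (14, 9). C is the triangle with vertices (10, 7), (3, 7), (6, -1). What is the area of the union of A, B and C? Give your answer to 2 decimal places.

By inclusion–exclusion:
Individual areas: |A| = 112, |B| = 48, |C| = 28.
|A∩B|: x∈[4,12], y∈[6,9] → 8·3 = 24.
|A∩C| = 26.6667.
|B∩C| = 6.5625.
|A∩B∩C| = 5.75.
|A ∪ B ∪ C| = 188 − 57.2292 + 5.75 = 136.52.

136.52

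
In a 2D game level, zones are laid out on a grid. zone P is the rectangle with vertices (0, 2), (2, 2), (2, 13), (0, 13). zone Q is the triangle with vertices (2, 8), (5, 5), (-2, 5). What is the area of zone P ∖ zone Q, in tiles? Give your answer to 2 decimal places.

|zone P| = 22, |zone P∩zone Q| = 4.5.
|zone P ∖ zone Q| = |zone P| − |zone P∩zone Q| = 22 − 4.5 = 17.50.

17.50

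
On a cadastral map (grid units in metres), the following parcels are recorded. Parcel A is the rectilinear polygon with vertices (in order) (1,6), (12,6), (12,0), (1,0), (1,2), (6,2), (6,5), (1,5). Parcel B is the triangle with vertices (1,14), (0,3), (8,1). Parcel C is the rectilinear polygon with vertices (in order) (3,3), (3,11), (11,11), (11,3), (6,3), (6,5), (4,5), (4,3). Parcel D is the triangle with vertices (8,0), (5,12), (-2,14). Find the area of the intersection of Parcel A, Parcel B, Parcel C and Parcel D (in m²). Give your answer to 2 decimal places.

2.30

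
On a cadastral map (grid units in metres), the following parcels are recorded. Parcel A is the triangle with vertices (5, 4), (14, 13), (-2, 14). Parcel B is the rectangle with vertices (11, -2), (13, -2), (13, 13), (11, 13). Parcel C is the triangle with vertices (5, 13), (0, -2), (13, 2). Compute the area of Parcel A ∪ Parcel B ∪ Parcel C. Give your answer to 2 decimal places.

160.44

By inclusion–exclusion:
Individual areas: |Parcel A| = 76.5, |Parcel B| = 30, |Parcel C| = 87.5.
|Parcel A∩Parcel B| = 4.
|Parcel A∩Parcel C| = 26.1978.
|Parcel B∩Parcel C| = 3.3654.
|Parcel A∩Parcel B∩Parcel C| = 0.
|Parcel A ∪ Parcel B ∪ Parcel C| = 194 − 33.5632 + 0 = 160.44.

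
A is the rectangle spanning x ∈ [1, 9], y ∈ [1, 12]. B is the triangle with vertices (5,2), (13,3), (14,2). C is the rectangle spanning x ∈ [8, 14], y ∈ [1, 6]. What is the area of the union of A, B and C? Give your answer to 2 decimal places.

By inclusion–exclusion:
Individual areas: |A| = 88, |B| = 4.5, |C| = 30.
|A∩B| = 1.
|A∩C|: x∈[8,9], y∈[1,6] → 1·5 = 5.
|B∩C| = 3.9375.
|A∩B∩C| = 0.4375.
|A ∪ B ∪ C| = 122.5 − 9.9375 + 0.4375 = 113.00.

113.00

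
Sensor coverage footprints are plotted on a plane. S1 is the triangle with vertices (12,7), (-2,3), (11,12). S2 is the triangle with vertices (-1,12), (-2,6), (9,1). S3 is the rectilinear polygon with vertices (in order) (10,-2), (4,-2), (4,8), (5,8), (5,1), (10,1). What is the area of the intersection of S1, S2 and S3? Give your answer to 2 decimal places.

1.09

The intersection is the polygon with vertices (5,5.4), (5,5), (4,4.714), (4,6.5).
By the shoelace formula its area is 1.09.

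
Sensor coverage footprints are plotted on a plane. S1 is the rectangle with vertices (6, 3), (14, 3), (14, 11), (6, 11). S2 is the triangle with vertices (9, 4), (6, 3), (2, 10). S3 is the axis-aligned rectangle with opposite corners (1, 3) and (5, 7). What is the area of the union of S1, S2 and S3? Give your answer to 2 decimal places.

85.70

By inclusion–exclusion:
Individual areas: |S1| = 64, |S2| = 12.5, |S3| = 16.
|S1∩S2| = 5.3571.
|S1∩S3| = 0 (no overlap).
|S2∩S3| = 1.4464.
|S1∩S2∩S3| = 0.
|S1 ∪ S2 ∪ S3| = 92.5 − 6.8036 + 0 = 85.70.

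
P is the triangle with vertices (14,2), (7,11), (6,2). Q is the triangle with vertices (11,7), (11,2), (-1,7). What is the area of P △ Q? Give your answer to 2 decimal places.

|P| = 36, |Q| = 30, |P∩Q| = 18.1253.
|P △ Q| = |P| + |Q| − 2·|P∩Q| = 36 + 30 − 36.2506 = 29.75.

29.75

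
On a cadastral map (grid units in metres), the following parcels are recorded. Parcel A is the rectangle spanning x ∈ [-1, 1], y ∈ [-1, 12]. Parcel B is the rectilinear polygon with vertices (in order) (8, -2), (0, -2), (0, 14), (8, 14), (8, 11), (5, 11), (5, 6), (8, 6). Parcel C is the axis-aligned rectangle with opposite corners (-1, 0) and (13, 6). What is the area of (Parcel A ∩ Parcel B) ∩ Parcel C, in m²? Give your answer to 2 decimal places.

The region (Parcel A ∩ Parcel B) ∩ Parcel C is the polygon with vertices (1,0), (0,0), (0,6), (1,6).
By the shoelace formula its area is 6.00.

6.00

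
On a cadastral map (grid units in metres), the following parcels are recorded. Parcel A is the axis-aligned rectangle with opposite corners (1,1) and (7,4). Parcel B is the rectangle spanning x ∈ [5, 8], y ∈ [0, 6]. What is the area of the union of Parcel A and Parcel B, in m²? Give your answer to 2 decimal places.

30.00

By inclusion–exclusion:
Individual areas: |Parcel A| = 18, |Parcel B| = 18.
|Parcel A∩Parcel B|: x∈[5,7], y∈[1,4] → 2·3 = 6.
|Parcel A ∪ Parcel B| = 36 − 6 = 30.00.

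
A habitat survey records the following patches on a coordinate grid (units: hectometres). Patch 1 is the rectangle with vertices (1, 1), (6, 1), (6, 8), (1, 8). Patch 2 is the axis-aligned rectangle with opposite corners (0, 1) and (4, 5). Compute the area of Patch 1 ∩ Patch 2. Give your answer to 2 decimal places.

12.00

|Patch 1∩Patch 2|: x∈[1,4], y∈[1,5] → 3·4 = 12.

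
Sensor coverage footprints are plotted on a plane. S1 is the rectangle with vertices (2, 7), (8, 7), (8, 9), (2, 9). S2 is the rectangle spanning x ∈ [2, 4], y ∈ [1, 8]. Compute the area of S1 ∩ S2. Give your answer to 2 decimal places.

|S1∩S2|: x∈[2,4], y∈[7,8] → 2·1 = 2.

2.00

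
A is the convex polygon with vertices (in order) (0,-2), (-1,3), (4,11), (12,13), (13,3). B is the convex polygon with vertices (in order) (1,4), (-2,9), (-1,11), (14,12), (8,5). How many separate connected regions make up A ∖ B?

A ∖ B splits into 2 disjoint pieces (area 69.795, area 3.5668).

2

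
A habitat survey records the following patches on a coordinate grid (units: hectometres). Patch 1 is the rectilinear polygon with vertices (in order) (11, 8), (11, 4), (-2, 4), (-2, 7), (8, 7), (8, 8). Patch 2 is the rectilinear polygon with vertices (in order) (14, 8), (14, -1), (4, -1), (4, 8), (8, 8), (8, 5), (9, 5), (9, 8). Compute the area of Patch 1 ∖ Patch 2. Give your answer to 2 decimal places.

21.00

|Patch 1| = 42, |Patch 1∩Patch 2| = 21.
|Patch 1 ∖ Patch 2| = |Patch 1| − |Patch 1∩Patch 2| = 42 − 21 = 21.00.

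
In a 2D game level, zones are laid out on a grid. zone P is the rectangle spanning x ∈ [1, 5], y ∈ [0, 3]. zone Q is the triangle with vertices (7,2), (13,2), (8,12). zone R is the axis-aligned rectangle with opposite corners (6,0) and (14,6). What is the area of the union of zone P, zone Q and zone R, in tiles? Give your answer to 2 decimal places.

70.80

By inclusion–exclusion:
Individual areas: |zone P| = 12, |zone Q| = 30, |zone R| = 48.
|zone P∩zone Q| = 0.
|zone P∩zone R| = 0 (no overlap).
|zone Q∩zone R| = 19.2.
|zone P∩zone Q∩zone R| = 0.
|zone P ∪ zone Q ∪ zone R| = 90 − 19.2 + 0 = 70.80.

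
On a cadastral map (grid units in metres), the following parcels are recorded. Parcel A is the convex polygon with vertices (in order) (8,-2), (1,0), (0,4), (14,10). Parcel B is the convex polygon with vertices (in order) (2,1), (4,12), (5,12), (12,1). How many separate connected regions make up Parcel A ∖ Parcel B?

Parcel A ∖ Parcel B splits into 2 disjoint pieces (area 23.5739, area 16.2194).

2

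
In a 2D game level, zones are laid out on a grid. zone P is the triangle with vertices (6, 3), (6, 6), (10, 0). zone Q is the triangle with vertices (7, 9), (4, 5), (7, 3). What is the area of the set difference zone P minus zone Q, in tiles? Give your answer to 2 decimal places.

|zone P| = 6, |zone P∩zone Q| = 1.9167.
|zone P ∖ zone Q| = |zone P| − |zone P∩zone Q| = 6 − 1.9167 = 4.08.

4.08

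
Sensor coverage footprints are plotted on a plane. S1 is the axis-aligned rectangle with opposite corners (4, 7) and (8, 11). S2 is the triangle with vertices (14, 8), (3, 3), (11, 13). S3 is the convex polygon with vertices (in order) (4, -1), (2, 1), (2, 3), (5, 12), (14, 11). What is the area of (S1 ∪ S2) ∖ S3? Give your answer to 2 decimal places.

7.05

|S1 ∪ S2| = 48.975.
|(S1 ∪ S2) ∩ S3| = 41.9283.
|(S1 ∪ S2) ∖ S3| = 48.975 − 41.9283 = 7.05.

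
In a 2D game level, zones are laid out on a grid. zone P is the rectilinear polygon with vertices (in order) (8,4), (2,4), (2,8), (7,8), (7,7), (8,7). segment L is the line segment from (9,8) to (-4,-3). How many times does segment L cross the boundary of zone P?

The segment meets the boundary at (4.273,4), (7.818,7).

2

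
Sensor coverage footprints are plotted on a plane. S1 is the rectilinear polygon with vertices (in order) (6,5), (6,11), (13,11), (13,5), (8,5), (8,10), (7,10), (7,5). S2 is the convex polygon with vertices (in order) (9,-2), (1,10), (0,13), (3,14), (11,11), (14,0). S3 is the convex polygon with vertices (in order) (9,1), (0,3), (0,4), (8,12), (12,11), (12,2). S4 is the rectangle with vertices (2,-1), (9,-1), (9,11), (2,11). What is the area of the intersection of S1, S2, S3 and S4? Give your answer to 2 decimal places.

12.50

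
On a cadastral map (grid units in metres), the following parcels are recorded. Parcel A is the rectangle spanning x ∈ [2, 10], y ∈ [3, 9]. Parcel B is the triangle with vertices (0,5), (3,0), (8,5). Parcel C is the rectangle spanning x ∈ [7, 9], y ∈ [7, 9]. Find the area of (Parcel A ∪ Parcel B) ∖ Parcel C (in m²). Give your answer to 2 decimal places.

|Parcel A ∪ Parcel B| = 58.
|(Parcel A ∪ Parcel B) ∩ Parcel C| = 4.
|(Parcel A ∪ Parcel B) ∖ Parcel C| = 58 − 4 = 54.00.

54.00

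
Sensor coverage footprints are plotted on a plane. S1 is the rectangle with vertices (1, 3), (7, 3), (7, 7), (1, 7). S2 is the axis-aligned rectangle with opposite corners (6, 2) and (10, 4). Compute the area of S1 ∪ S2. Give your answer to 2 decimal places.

By inclusion–exclusion:
Individual areas: |S1| = 24, |S2| = 8.
|S1∩S2|: x∈[6,7], y∈[3,4] → 1·1 = 1.
|S1 ∪ S2| = 32 − 1 = 31.00.

31.00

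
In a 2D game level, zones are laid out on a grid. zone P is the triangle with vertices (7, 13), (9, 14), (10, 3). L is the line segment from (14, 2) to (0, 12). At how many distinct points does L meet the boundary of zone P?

2

The segment meets the boundary at (9.291,5.364), (9.819,4.986).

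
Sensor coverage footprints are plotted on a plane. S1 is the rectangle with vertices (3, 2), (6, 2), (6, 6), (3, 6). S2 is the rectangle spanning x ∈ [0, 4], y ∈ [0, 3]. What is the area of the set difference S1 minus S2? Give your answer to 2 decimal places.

11.00

|S1∩S2|: x∈[3,4], y∈[2,3] → 1·1 = 1.
|S1| = 12.
|S1 ∖ S2| = |S1| − |S1∩S2| = 12 − 1 = 11.00.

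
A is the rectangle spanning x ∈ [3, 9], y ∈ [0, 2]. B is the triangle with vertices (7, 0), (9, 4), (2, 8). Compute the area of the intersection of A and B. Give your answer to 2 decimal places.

2.25

The intersection is the polygon with vertices (8,2), (7,0), (5.75,2).
By the shoelace formula its area is 2.25.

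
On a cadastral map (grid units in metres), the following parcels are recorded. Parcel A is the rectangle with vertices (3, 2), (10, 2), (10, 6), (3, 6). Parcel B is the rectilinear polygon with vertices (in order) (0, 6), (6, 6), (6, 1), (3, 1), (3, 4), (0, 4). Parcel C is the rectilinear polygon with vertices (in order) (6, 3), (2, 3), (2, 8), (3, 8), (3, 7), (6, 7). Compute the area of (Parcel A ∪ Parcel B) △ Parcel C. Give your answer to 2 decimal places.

|Parcel A ∪ Parcel B| = 37.
|(Parcel A ∪ Parcel B) ∩ Parcel C| = 11.
|(Parcel A ∪ Parcel B) △ Parcel C| = 37 + 17 − 22 = 32.00.

32.00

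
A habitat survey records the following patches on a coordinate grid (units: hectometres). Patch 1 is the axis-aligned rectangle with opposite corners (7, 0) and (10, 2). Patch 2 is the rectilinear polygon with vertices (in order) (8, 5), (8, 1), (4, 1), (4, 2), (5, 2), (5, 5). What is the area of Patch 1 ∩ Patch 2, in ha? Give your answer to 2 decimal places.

1.00

The intersection is the polygon with vertices (7,2), (8,2), (8,1), (7,1).
By the shoelace formula its area is 1.00.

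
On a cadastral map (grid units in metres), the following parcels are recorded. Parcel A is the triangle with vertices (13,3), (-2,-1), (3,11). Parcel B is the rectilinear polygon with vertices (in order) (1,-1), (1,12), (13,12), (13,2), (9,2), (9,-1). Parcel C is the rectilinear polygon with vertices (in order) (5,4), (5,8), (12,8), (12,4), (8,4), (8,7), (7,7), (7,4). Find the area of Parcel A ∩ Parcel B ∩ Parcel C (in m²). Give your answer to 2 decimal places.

14.00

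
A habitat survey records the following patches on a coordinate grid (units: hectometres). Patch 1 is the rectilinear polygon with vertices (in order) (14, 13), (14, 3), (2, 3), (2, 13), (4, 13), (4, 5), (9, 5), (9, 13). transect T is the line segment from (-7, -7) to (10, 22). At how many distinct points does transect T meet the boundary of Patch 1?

2

The segment meets the boundary at (2,8.353), (4,11.765).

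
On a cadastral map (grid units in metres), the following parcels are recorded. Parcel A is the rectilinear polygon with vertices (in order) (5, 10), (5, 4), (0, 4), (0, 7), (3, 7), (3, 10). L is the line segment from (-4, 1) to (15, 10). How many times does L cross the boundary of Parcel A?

The segment meets the boundary at (2.333,4), (5,5.263).

2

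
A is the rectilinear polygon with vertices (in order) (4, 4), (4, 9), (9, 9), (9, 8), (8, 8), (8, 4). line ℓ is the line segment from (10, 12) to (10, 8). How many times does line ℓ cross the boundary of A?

0

The segment lies entirely outside A and never meets its boundary.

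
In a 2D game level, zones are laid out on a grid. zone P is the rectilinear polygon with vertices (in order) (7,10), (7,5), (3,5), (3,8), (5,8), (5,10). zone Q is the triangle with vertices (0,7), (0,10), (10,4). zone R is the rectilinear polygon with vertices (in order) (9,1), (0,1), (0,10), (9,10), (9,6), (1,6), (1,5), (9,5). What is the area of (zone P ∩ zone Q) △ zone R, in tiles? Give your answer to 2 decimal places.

70.98

|zone P ∩ zone Q| = 5.95.
|(zone P ∩ zone Q) ∩ zone R| = 3.9833.
|(zone P ∩ zone Q) △ zone R| = 5.95 + 73 − 7.9667 = 70.98.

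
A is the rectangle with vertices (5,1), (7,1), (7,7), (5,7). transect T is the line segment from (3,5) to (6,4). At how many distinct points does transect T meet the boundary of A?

1

The segment meets the boundary at (5,4.333).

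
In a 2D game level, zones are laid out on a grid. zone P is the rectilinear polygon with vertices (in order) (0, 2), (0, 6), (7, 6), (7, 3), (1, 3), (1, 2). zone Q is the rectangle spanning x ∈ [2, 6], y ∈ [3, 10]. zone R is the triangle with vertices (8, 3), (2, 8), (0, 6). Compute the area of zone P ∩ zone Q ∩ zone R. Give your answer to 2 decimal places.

The intersection is the polygon with vertices (6,3.75), (2,5.25), (2,6), (4.4,6), (6,4.667).
By the shoelace formula its area is 4.93.

4.93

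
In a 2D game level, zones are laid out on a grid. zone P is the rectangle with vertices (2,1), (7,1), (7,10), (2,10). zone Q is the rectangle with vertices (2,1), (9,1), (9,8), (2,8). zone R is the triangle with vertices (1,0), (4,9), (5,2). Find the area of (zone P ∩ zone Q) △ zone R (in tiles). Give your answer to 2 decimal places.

|zone P ∩ zone Q| = 35.
|(zone P ∩ zone Q) ∩ zone R| = 13.2619.
|(zone P ∩ zone Q) △ zone R| = 35 + 15 − 26.5238 = 23.48.

23.48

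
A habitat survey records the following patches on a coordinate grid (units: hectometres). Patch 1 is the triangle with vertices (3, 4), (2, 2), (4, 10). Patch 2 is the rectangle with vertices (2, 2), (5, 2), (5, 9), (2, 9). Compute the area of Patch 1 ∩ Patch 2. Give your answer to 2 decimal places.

1.96

The intersection is the polygon with vertices (2,2), (3.75,9), (3.833,9), (3,4).
By the shoelace formula its area is 1.96.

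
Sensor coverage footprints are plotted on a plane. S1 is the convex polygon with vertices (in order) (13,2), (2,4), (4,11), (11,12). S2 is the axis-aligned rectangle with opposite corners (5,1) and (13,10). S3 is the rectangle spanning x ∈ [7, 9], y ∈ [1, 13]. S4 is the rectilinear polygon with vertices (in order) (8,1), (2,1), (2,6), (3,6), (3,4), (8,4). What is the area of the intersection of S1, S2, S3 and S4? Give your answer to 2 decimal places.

The intersection is the polygon with vertices (7,3.091), (7,4), (8,4), (8,2.909).
By the shoelace formula its area is 1.00.

1.00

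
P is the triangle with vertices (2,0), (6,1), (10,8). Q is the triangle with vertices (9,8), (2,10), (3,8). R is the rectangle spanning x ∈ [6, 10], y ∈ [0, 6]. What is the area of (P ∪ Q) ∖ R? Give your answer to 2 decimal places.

12.86

|P ∪ Q| = 18.
|(P ∪ Q) ∩ R| = 5.1429.
|(P ∪ Q) ∖ R| = 18 − 5.1429 = 12.86.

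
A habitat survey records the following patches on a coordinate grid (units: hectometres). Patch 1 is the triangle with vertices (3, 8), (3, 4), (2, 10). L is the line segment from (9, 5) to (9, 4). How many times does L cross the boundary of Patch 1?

0

The segment lies entirely outside Patch 1 and never meets its boundary.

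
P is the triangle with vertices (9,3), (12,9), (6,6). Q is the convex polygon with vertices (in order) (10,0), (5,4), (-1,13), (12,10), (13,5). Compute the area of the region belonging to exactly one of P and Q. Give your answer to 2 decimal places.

75.00

|P| = 13.5, |Q| = 88.5, |P∩Q| = 13.5.
|P △ Q| = |P| + |Q| − 2·|P∩Q| = 13.5 + 88.5 − 27 = 75.00.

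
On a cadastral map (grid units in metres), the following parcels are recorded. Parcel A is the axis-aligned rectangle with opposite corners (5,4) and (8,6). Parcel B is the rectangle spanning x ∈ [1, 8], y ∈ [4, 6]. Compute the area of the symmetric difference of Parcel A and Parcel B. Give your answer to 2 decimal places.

8.00

|Parcel A∩Parcel B|: x∈[5,8], y∈[4,6] → 3·2 = 6.
|Parcel A △ Parcel B| = |Parcel A| + |Parcel B| − 2·|Parcel A∩Parcel B| = 6 + 14 − 12 = 8.00.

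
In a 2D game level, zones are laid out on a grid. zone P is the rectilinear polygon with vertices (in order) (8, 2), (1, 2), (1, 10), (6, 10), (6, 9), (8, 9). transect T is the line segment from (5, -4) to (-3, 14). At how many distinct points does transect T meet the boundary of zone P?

The segment meets the boundary at (2.333,2), (1,5).

2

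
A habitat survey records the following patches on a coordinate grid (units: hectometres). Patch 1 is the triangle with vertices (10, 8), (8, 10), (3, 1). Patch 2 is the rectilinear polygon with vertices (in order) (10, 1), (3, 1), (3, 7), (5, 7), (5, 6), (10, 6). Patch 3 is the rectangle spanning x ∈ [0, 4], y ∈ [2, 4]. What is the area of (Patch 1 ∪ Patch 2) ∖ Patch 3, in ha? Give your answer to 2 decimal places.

43.44

|Patch 1 ∪ Patch 2| = 45.4444.
|(Patch 1 ∪ Patch 2) ∩ Patch 3| = 2.
|(Patch 1 ∪ Patch 2) ∖ Patch 3| = 45.4444 − 2 = 43.44.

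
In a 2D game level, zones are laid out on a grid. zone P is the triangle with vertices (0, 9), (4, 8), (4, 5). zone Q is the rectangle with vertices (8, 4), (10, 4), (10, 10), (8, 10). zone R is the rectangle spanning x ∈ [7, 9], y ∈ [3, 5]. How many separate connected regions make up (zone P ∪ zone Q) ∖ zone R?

2

(zone P ∪ zone Q) ∖ zone R splits into 2 disjoint pieces (area 6, area 11).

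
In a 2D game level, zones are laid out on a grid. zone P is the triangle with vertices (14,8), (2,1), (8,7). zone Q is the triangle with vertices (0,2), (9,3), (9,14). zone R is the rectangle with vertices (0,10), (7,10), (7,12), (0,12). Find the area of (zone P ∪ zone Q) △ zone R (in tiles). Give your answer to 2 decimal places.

68.12

|zone P ∪ zone Q| = 55.4498.
|(zone P ∪ zone Q) ∩ zone R| = 0.6667.
|(zone P ∪ zone Q) △ zone R| = 55.4498 + 14 − 1.3333 = 68.12.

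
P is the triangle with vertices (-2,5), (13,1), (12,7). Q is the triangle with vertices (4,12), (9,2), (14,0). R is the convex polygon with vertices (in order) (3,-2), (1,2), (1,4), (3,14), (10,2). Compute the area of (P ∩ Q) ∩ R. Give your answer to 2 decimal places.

The region (P ∩ Q) ∩ R is the polygon with vertices (8.961,2.077), (6.867,6.267), (7.462,6.352), (10,2), (9.761,1.864).
By the shoelace formula its area is 3.58.

3.58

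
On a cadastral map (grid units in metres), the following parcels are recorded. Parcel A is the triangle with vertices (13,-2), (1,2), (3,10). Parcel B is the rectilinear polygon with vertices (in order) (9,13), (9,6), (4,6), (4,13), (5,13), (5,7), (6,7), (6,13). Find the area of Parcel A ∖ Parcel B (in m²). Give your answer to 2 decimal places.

|Parcel A| = 52, |Parcel A∩Parcel B| = 3.1167.
|Parcel A ∖ Parcel B| = |Parcel A| − |Parcel A∩Parcel B| = 52 − 3.1167 = 48.88.

48.88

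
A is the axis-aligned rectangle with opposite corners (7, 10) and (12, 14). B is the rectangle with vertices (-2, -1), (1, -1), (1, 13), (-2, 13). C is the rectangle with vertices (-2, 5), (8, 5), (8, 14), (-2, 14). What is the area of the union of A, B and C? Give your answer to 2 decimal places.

By inclusion–exclusion:
Individual areas: |A| = 20, |B| = 42, |C| = 90.
|A∩B| = 0 (no overlap).
|A∩C|: x∈[7,8], y∈[10,14] → 1·4 = 4.
|B∩C|: x∈[-2,1], y∈[5,13] → 3·8 = 24.
|A∩B∩C| = 0.
|A ∪ B ∪ C| = 152 − 28 + 0 = 124.00.

124.00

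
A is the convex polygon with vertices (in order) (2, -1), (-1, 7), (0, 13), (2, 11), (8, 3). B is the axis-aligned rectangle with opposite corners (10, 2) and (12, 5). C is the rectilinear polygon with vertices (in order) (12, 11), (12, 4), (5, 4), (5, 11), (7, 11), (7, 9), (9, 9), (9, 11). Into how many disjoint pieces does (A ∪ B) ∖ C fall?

2

(A ∪ B) ∖ C splits into 2 disjoint pieces (area 57.625, area 4).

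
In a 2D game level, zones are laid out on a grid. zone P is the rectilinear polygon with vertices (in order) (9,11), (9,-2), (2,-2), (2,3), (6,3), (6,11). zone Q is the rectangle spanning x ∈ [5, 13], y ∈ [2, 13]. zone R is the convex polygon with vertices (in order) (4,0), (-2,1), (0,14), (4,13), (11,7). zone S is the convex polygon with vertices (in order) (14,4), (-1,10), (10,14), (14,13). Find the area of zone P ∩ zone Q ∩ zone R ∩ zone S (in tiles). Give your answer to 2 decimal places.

The intersection is the polygon with vertices (6,11), (6.333,11), (9,8.714), (9,6), (6,7.2).
By the shoelace formula its area is 10.15.

10.15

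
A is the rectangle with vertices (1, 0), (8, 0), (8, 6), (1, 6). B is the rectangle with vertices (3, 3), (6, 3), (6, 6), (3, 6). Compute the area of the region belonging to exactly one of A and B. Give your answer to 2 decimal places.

33.00

|A∩B|: x∈[3,6], y∈[3,6] → 3·3 = 9.
|A △ B| = |A| + |B| − 2·|A∩B| = 42 + 9 − 18 = 33.00.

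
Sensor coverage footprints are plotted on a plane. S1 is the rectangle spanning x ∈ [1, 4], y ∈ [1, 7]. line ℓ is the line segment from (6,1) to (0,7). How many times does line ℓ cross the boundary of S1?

2

The segment meets the boundary at (1,6), (4,3).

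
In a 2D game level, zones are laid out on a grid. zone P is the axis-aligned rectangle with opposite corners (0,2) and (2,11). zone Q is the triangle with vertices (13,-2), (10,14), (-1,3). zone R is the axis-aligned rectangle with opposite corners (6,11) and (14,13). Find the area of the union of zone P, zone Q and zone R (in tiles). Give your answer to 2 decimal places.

By inclusion–exclusion:
Individual areas: |zone P| = 18, |zone Q| = 104.5, |zone R| = 16.
|zone P∩zone Q| = 5.4214.
|zone P∩zone R| = 0 (no overlap).
|zone Q∩zone R| = 4.75.
|zone P∩zone Q∩zone R| = 0.
|zone P ∪ zone Q ∪ zone R| = 138.5 − 10.1714 + 0 = 128.33.

128.33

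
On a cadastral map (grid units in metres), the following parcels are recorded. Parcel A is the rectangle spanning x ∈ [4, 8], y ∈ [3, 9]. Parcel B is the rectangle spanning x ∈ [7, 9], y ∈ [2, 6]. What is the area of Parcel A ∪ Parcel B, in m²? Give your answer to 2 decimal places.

By inclusion–exclusion:
Individual areas: |Parcel A| = 24, |Parcel B| = 8.
|Parcel A∩Parcel B|: x∈[7,8], y∈[3,6] → 1·3 = 3.
|Parcel A ∪ Parcel B| = 32 − 3 = 29.00.

29.00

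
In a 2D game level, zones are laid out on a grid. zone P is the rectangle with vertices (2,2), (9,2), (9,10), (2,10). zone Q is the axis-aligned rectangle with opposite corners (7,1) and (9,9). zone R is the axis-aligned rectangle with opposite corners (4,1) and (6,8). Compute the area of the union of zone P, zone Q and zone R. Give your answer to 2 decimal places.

By inclusion–exclusion:
Individual areas: |zone P| = 56, |zone Q| = 16, |zone R| = 14.
|zone P∩zone Q|: x∈[7,9], y∈[2,9] → 2·7 = 14.
|zone P∩zone R|: x∈[4,6], y∈[2,8] → 2·6 = 12.
|zone Q∩zone R| = 0 (no overlap).
|zone P∩zone Q∩zone R| = 0.
|zone P ∪ zone Q ∪ zone R| = 86 − 26 + 0 = 60.00.

60.00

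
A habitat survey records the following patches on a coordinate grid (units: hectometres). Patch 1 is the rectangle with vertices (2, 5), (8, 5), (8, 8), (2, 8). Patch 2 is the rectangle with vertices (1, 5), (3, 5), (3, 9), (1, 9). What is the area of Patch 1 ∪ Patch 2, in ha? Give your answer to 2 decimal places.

23.00

By inclusion–exclusion:
Individual areas: |Patch 1| = 18, |Patch 2| = 8.
|Patch 1∩Patch 2|: x∈[2,3], y∈[5,8] → 1·3 = 3.
|Patch 1 ∪ Patch 2| = 26 − 3 = 23.00.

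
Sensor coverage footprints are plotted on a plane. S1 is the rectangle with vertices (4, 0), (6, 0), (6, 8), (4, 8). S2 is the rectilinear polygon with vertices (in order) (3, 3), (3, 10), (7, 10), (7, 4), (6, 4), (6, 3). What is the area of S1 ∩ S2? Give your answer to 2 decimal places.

10.00

The intersection is the polygon with vertices (6,3), (4,3), (4,8), (6,8), (6,4).
By the shoelace formula its area is 10.00.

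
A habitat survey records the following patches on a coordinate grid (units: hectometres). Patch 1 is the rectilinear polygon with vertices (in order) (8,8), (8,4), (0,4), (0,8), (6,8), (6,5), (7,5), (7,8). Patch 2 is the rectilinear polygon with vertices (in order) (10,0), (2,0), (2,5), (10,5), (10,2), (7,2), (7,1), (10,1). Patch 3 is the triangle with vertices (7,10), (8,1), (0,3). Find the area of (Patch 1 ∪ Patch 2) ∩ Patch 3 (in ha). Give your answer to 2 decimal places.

|Patch 1 ∪ Patch 2| = 60.
|(Patch 1 ∪ Patch 2) ∩ Patch 3| = 26.96.

26.96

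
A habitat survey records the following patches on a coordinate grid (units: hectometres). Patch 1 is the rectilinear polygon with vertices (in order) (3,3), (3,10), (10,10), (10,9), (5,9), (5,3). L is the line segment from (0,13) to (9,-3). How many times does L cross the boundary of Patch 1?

The segment meets the boundary at (5,4.111), (3,7.667).

2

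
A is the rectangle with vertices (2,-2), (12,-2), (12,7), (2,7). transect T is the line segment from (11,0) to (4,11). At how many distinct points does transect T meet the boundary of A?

The segment meets the boundary at (6.545,7).

1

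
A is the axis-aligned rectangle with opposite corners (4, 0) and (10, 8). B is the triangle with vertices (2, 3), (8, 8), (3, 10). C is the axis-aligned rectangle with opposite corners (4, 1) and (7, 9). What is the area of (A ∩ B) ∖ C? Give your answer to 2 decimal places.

|A ∩ B| = 6.6667.
|(A ∩ B) ∩ C| = 6.25.
|(A ∩ B) ∖ C| = 6.6667 − 6.25 = 0.42.

0.42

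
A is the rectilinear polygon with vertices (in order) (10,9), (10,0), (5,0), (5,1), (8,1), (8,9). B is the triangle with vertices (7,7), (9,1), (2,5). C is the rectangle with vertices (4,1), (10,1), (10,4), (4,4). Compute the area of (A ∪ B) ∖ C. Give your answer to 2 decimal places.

25.64

|A ∪ B| = 36.7857.
|(A ∪ B) ∩ C| = 11.1429.
|(A ∪ B) ∖ C| = 36.7857 − 11.1429 = 25.64.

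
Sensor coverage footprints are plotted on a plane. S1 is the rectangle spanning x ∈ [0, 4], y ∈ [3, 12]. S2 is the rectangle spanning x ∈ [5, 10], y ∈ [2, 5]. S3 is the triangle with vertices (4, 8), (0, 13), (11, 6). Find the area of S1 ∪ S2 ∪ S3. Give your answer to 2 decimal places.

By inclusion–exclusion:
Individual areas: |S1| = 36, |S2| = 15, |S3| = 13.5.
|S1∩S2| = 0 (no overlap).
|S1∩S3| = 4.5234.
|S2∩S3| = 0.
|S1∩S2∩S3| = 0.
|S1 ∪ S2 ∪ S3| = 64.5 − 4.5234 + 0 = 59.98.

59.98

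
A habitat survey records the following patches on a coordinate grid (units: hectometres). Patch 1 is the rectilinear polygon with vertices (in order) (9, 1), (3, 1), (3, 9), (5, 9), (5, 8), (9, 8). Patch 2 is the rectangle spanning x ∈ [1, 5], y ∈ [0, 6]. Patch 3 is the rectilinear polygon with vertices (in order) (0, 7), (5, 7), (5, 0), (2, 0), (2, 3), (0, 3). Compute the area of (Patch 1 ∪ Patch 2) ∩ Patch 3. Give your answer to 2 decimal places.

23.00

|Patch 1 ∪ Patch 2| = 58.
|(Patch 1 ∪ Patch 2) ∩ Patch 3| = 23.00.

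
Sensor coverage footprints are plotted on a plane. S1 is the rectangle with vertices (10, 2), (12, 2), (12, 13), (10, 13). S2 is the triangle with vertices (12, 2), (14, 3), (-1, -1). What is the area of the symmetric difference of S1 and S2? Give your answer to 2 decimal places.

|S1| = 22, |S2| = 3.5, |S1∩S2| = 0.4083.
|S1 △ S2| = |S1| + |S2| − 2·|S1∩S2| = 22 + 3.5 − 0.8167 = 24.68.

24.68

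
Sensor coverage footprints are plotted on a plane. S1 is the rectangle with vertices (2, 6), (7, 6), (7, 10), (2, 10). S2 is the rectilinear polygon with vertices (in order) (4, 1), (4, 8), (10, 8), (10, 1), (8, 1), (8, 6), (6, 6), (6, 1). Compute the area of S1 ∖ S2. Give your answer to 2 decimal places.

14.00

|S1| = 20, |S1∩S2| = 6.
|S1 ∖ S2| = |S1| − |S1∩S2| = 20 − 6 = 14.00.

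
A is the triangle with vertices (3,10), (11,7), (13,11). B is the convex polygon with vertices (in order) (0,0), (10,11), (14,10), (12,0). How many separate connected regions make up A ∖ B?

2

A ∖ B splits into 2 disjoint pieces (area 7.2281, area 0.6786).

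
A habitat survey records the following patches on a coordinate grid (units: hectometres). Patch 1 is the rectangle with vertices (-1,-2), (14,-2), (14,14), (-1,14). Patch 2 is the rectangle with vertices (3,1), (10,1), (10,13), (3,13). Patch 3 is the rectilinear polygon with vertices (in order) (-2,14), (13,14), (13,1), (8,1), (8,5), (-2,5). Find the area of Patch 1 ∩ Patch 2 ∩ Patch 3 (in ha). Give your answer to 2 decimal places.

64.00

The intersection is the polygon with vertices (3,13), (10,13), (10,1), (8,1), (8,5), (3,5).
By the shoelace formula its area is 64.00.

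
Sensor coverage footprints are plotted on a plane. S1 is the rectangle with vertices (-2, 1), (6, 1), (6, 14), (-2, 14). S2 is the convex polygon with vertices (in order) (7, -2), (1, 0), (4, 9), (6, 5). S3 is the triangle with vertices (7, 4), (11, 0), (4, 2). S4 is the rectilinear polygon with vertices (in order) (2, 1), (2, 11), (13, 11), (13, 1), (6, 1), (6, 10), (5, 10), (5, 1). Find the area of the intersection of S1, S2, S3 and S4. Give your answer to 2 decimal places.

0.48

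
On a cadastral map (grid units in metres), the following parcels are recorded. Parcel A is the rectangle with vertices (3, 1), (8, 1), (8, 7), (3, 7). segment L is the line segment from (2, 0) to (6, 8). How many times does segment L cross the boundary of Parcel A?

2

The segment meets the boundary at (5.5,7), (3,2).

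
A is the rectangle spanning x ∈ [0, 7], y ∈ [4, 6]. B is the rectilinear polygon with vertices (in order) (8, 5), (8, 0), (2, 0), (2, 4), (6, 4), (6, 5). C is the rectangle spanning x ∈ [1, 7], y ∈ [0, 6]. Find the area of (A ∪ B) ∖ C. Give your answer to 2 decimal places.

7.00

|A ∪ B| = 39.
|(A ∪ B) ∩ C| = 32.
|(A ∪ B) ∖ C| = 39 − 32 = 7.00.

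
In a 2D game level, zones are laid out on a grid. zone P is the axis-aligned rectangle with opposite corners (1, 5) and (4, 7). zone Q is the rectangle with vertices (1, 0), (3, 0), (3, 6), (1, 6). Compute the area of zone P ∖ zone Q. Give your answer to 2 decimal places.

4.00

|zone P∩zone Q|: x∈[1,3], y∈[5,6] → 2·1 = 2.
|zone P| = 6.
|zone P ∖ zone Q| = |zone P| − |zone P∩zone Q| = 6 − 2 = 4.00.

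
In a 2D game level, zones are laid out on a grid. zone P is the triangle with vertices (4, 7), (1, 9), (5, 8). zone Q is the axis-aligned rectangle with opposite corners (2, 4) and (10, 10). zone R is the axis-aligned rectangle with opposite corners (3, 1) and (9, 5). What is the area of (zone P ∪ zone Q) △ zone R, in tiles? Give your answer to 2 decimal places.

|zone P ∪ zone Q| = 48.2083.
|(zone P ∪ zone Q) ∩ zone R| = 6.
|(zone P ∪ zone Q) △ zone R| = 48.2083 + 24 − 12 = 60.21.

60.21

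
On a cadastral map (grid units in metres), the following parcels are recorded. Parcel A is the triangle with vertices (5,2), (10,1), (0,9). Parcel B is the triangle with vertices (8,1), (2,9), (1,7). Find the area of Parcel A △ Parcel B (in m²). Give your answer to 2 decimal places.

11.37

|Parcel A| = 15, |Parcel B| = 10, |Parcel A∩Parcel B| = 6.8131.
|Parcel A △ Parcel B| = |Parcel A| + |Parcel B| − 2·|Parcel A∩Parcel B| = 15 + 10 − 13.6261 = 11.37.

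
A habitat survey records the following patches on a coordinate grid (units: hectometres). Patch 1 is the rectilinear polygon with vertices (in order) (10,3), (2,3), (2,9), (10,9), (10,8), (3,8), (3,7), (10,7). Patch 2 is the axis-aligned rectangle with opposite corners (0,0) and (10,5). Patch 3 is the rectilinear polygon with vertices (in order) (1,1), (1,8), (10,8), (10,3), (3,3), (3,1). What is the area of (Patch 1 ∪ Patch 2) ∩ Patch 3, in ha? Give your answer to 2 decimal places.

|Patch 1 ∪ Patch 2| = 75.
|(Patch 1 ∪ Patch 2) ∩ Patch 3| = 39.00.

39.00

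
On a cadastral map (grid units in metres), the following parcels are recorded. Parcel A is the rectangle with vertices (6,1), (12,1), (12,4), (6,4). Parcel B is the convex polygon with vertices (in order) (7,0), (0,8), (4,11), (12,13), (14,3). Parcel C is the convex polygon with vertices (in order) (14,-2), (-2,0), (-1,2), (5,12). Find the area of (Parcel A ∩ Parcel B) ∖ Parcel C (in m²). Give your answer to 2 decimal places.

2.41

|Parcel A ∩ Parcel B| = 16.4673.
|(Parcel A ∩ Parcel B) ∩ Parcel C| = 14.053.
|(Parcel A ∩ Parcel B) ∖ Parcel C| = 16.4673 − 14.053 = 2.41.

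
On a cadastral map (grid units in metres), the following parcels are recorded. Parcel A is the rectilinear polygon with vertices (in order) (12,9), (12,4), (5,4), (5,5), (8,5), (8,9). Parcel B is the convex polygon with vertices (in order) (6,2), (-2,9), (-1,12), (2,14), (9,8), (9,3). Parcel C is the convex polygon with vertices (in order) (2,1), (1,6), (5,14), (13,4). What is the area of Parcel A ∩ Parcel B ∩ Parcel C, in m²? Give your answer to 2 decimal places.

7.43

The intersection is the polygon with vertices (5,5), (8,5), (8,8.857), (9,8), (9,4), (5,4).
By the shoelace formula its area is 7.43.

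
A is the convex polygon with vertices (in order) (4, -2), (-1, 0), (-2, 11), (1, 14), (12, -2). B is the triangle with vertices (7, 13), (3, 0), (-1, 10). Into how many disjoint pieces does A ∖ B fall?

A ∖ B is a single connected region.

1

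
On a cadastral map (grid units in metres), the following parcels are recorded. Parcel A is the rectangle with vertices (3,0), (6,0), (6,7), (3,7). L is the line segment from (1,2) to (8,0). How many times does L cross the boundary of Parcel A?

2

The segment meets the boundary at (6,0.571), (3,1.429).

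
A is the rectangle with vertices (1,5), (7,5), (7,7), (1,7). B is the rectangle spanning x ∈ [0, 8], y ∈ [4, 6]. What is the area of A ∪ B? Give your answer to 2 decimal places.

By inclusion–exclusion:
Individual areas: |A| = 12, |B| = 16.
|A∩B|: x∈[1,7], y∈[5,6] → 6·1 = 6.
|A ∪ B| = 28 − 6 = 22.00.

22.00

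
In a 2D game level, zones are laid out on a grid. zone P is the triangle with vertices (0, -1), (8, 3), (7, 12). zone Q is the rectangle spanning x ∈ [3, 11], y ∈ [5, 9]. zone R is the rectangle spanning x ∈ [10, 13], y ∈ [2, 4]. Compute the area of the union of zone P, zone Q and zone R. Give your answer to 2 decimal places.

By inclusion–exclusion:
Individual areas: |zone P| = 38, |zone Q| = 32, |zone R| = 6.
|zone P∩zone Q| = 12.9915.
|zone P∩zone R| = 0.
|zone Q∩zone R| = 0 (no overlap).
|zone P∩zone Q∩zone R| = 0.
|zone P ∪ zone Q ∪ zone R| = 76 − 12.9915 + 0 = 63.01.

63.01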